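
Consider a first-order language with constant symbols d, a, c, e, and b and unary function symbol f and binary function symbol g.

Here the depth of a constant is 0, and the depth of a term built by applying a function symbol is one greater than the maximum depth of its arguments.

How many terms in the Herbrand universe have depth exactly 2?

Let N_k = |{terms of depth ≤ k}|. Then N_0 = 5 and N_k = 5 + N_{k-1} + N_{k-1}^2 for k ≥ 1 (one summand per function symbol, arity giving the exponent).
N_0 = 5
N_1 = 5 + 5 + 5^2 = 35
N_2 = 5 + 35 + 35^2 = 1265
Terms of depth exactly 2: N_2 − N_1 = 1265 − 35 = 1230.

1230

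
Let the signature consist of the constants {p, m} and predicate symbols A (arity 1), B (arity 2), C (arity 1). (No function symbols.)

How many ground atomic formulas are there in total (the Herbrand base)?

With no function symbols, the Herbrand universe is just the 2 constants.
Ground atoms per predicate: A: 2, B: 2^2 = 4, C: 2.
Herbrand base size = 2 + 4 + 2 = 8.

8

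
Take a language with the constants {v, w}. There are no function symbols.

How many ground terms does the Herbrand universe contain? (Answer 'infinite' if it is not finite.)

There are no function symbols, so every ground term is one of the 2 constants.
The Herbrand universe is {v, w}, which is finite with 2 elements.

2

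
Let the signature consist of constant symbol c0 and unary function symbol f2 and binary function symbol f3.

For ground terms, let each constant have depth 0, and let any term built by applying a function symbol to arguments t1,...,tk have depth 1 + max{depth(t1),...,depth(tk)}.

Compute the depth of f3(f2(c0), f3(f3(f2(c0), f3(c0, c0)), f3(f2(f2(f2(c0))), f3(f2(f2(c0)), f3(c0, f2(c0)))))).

6

depth(f2(c0)) = 1 + depth(c0) = 1 + 0 = 1
depth(f3(c0, c0)) = 1 + max(0, 0) = 1
depth(f3(f2(c0), f3(c0, c0))) = 1 + max(1, 1) = 2
depth(f2(f2(c0))) = 1 + depth(f2(c0)) = 1 + 1 = 2
depth(f2(f2(f2(c0)))) = 1 + depth(f2(f2(c0))) = 1 + 2 = 3
depth(f3(c0, f2(c0))) = 1 + max(0, 1) = 2
depth(f3(f2(f2(c0)), f3(c0, f2(c0)))) = 1 + max(2, 2) = 3
depth(f3(f2(f2(f2(c0))), f3(f2(f2(c0)), f3(c0, f2(c0))))) = 1 + max(3, 3) = 4
depth(f3(f3(f2(c0), f3(c0, c0)), f3(f2(f2(f2(c0))), f3(f2(f2(c0)), f3(c0, f2(c0)))))) = 1 + max(2, 4) = 5
depth(f3(f2(c0), f3(f3(f2(c0), f3(c0, c0)), f3(f2(f2(f2(c0))), f3(f2(f2(c0)), f3(c0, f2(c0))))))) = 1 + max(1, 5) = 6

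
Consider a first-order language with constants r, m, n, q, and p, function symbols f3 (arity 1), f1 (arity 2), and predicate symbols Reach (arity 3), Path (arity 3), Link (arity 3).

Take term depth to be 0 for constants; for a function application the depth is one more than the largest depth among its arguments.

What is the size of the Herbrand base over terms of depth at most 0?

First count ground terms of depth ≤ 0.
Count level by level. With function symbols f3/1, f1/2, the terms of depth ≤ k are the 5 constants together with each function applied to depth-≤(k−1) tuples, so N_k = 5 + N_{k-1} + N_{k-1}^2.
N_0 = 5
So |H| = 5.
Each predicate of arity r yields |H|^r ground atoms (one per choice of an r-tuple from H):
  Reach: 5^3 = 125;  Path: 5^3 = 125;  Link: 5^3 = 125
Total ground atoms: 125 + 125 + 125 = 375.

375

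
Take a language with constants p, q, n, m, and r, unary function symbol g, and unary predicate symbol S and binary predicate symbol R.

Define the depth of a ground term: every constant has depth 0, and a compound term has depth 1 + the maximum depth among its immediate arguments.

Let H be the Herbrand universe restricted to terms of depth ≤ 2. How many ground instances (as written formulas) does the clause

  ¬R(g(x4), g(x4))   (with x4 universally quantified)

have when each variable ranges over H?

Ground terms of depth ≤ 2:
  If N_k denotes the number of depth-≤k ground terms, the 5 constants give N_0 = 5, and each function symbol of arity r contributes N_{k-1}^r new terms at level k: N_k = 5 + N_{k-1}.
  N_0 = 5
  N_1 = 5 + 5 = 10
  N_2 = 5 + 10 = 15
So there are 15 ground terms available for substitution.
The clause has 1 distinct variable (x4), which appears in the body. In the free term algebra distinct substitutions yield syntactically distinct ground instances.
Number of ground instances = 15.

15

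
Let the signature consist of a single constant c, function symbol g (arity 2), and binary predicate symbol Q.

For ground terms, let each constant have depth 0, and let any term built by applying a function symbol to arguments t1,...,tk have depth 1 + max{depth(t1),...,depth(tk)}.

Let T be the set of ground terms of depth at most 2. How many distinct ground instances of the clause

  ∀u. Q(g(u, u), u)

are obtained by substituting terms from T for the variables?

5

Ground terms of depth ≤ 2:
  Write N_k for the number of ground terms of depth ≤ k. A term of depth ≤ k is either a constant or a function symbol applied to arguments of depth ≤ k−1, so N_k = 1 + N_{k-1}^2.
  N_0 = 1
  N_1 = 1 + 1^2 = 2
  N_2 = 1 + 2^2 = 5
  Explicitly: c, g(c, c), g(c, g(c, c)), g(g(c, c), c), g(g(c, c), g(c, c)).
So there are 5 ground terms available for substitution.
The clause has 1 distinct variable (u), which appears in the body. In the free term algebra distinct substitutions yield syntactically distinct ground instances.
Number of ground instances = 5.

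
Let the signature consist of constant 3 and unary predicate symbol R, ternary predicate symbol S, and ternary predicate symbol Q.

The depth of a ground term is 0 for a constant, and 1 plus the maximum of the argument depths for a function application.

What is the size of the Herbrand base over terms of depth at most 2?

3

First count ground terms of depth ≤ 2.
With no function symbols every ground term is a constant, so there is exactly 1 ground term at every depth bound.
N_0 = 1
N_1 = 1
N_2 = 1
Explicitly: 3.
So |H| = 1.
For each predicate symbol, the number of ground atoms is |H| raised to its arity; summing:
  R: 1;  S: 1^3 = 1;  Q: 1^3 = 1
Total ground atoms: 1 + 1 + 1 = 3.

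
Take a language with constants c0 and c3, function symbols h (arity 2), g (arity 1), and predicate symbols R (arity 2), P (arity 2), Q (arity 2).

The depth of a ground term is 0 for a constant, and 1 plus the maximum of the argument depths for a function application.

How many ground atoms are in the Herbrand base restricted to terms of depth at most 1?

First count ground terms of depth ≤ 1.
If N_k denotes the number of depth-≤k ground terms, the 2 constants give N_0 = 2, and each function symbol of arity r contributes N_{k-1}^r new terms at level k: N_k = 2 + N_{k-1}^2 + N_{k-1}.
N_0 = 2
N_1 = 2 + 2^2 + 2 = 8
Explicitly: c0, c3, h(c0, c0), h(c0, c3), h(c3, c0), h(c3, c3), g(c0), g(c3).
So |H| = 8.
For each predicate symbol, the number of ground atoms is |H| raised to its arity; summing:
  R: 8^2 = 64;  P: 8^2 = 64;  Q: 8^2 = 64
Total ground atoms: 64 + 64 + 64 = 192.

192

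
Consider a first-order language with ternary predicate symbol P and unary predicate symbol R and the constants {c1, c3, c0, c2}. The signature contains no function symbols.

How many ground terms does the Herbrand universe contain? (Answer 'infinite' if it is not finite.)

4

There are no function symbols, so every ground term is one of the 4 constants.
The Herbrand universe is {c1, c3, c0, c2}, which is finite with 4 elements.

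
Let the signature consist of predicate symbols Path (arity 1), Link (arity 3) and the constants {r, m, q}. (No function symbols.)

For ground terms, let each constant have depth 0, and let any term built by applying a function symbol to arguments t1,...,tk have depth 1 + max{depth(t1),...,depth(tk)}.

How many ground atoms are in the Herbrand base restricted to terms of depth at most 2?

30

First count ground terms of depth ≤ 2.
With no function symbols every ground term is a constant, so there are exactly 3 ground terms at every depth bound.
N_0 = 3
N_1 = 3
N_2 = 3
Explicitly: r, m, q.
So |H| = 3.
A ground atom is a predicate applied to a tuple of terms from H, so the count is the sum over predicates of |H|^arity:
  Path: 3;  Link: 3^3 = 27
Total ground atoms: 3 + 27 = 30.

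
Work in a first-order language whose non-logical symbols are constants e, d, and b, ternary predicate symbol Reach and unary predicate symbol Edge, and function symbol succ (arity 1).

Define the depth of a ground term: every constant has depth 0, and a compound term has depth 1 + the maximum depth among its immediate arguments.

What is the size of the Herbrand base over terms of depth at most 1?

First count ground terms of depth ≤ 1.
Count level by level. With function symbols succ/1, the terms of depth ≤ k are the 3 constants together with each function applied to depth-≤(k−1) tuples, so N_k = 3 + N_{k-1}.
N_0 = 3
N_1 = 3 + 3 = 6
Explicitly: e, d, b, succ(e), succ(d), succ(b).
So |H| = 6.
A ground atom is a predicate applied to a tuple of terms from H, so the count is the sum over predicates of |H|^arity:
  Reach: 6^3 = 216;  Edge: 6
Total ground atoms: 216 + 6 = 222.

222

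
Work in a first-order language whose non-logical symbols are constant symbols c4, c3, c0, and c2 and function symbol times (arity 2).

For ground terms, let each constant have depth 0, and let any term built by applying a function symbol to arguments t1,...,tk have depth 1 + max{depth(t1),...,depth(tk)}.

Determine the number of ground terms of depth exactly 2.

Let N_k = |{terms of depth ≤ k}|. Then N_0 = 4 and N_k = 4 + N_{k-1}^2 for k ≥ 1 (one summand per function symbol, arity giving the exponent).
N_0 = 4
N_1 = 4 + 4^2 = 20
N_2 = 4 + 20^2 = 404
Terms of depth exactly 2: N_2 − N_1 = 404 − 20 = 384.

384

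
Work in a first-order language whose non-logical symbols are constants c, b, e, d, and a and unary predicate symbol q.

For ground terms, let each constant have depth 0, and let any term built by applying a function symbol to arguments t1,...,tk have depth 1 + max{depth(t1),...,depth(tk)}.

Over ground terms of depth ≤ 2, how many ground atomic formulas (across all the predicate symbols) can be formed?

First count ground terms of depth ≤ 2.
With no function symbols every ground term is a constant, so there are exactly 5 ground terms at every depth bound.
N_0 = 5
N_1 = 5
N_2 = 5
Explicitly: c, b, e, d, a.
So |H| = 5.
Ground atoms are formed by filling each argument slot of a predicate with a term from H, so an r-ary predicate gives |H|^r atoms:
  q: 5
Total ground atoms: 5.

5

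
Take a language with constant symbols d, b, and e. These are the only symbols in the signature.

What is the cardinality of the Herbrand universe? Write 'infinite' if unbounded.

3

There are no function symbols, so every ground term is one of the 3 constants.
The Herbrand universe is {d, b, e}, which is finite with 3 elements.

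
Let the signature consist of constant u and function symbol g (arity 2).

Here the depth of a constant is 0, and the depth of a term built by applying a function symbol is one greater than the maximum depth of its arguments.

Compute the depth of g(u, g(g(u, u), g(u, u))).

depth(g(u, u)) = 1 + max(0, 0) = 1
depth(g(g(u, u), g(u, u))) = 1 + max(1, 1) = 2
depth(g(u, g(g(u, u), g(u, u)))) = 1 + max(0, 2) = 3

3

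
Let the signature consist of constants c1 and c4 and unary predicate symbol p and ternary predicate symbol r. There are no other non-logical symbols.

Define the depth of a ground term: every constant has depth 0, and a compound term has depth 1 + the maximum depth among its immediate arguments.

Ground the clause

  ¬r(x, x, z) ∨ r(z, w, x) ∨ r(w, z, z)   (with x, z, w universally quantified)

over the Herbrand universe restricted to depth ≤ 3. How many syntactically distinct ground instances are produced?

8

Ground terms of depth ≤ 3:
  With no function symbols every ground term is a constant, so there are exactly 2 ground terms at every depth bound.
  N_0 = 2
  N_1 = 2
  N_2 = 2
  N_3 = 2
So there are 2 ground terms available for substitution.
The body mentions every one of the 3 quantified variables; since ground terms form a free algebra, no two substitutions collapse to the same formula.
Number of ground instances = 2^3 = 8.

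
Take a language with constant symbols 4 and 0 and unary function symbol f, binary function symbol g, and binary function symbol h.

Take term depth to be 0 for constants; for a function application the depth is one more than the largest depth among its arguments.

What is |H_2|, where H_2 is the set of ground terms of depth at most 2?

Count level by level. With function symbols f/1, g/2, h/2, the terms of depth ≤ k are the 2 constants together with each function applied to depth-≤(k−1) tuples, so N_k = 2 + N_{k-1} + N_{k-1}^2 + N_{k-1}^2.
N_0 = 2
N_1 = 2 + 2 + 2^2 + 2^2 = 12
N_2 = 2 + 12 + 12^2 + 12^2 = 302

302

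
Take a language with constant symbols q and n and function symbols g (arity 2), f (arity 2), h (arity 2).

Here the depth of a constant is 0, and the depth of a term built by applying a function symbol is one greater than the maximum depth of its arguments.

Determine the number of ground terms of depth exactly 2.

If N_k denotes the number of depth-≤k ground terms, the 2 constants give N_0 = 2, and each function symbol of arity r contributes N_{k-1}^r new terms at level k: N_k = 2 + N_{k-1}^2 + N_{k-1}^2 + N_{k-1}^2.
N_0 = 2
N_1 = 2 + 2^2 + 2^2 + 2^2 = 14
N_2 = 2 + 14^2 + 14^2 + 14^2 = 590
Terms of depth exactly 2: N_2 − N_1 = 590 − 14 = 576.

576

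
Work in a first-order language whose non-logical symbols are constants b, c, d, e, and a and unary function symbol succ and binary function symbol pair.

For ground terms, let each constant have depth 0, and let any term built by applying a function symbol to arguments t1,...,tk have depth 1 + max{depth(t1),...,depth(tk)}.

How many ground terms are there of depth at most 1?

35

Let N_k = |{terms of depth ≤ k}|. Then N_0 = 5 and N_k = 5 + N_{k-1} + N_{k-1}^2 for k ≥ 1 (one summand per function symbol, arity giving the exponent).
N_0 = 5
N_1 = 5 + 5 + 5^2 = 35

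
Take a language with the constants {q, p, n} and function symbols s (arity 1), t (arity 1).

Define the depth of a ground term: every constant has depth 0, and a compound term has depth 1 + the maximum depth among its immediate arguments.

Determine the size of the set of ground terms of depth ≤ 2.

21

Write N_k for the number of ground terms of depth ≤ k. A term of depth ≤ k is either a constant or a function symbol applied to arguments of depth ≤ k−1, so N_k = 3 + N_{k-1} + N_{k-1}.
N_0 = 3
N_1 = 3 + 3 + 3 = 9
N_2 = 3 + 9 + 9 = 21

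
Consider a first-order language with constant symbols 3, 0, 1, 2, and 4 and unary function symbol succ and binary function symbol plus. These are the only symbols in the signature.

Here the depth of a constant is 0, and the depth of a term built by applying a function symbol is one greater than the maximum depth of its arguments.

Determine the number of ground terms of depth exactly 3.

If N_k denotes the number of depth-≤k ground terms, the 5 constants give N_0 = 5, and each function symbol of arity r contributes N_{k-1}^r new terms at level k: N_k = 5 + N_{k-1} + N_{k-1}^2.
N_0 = 5
N_1 = 5 + 5 + 5^2 = 35
N_2 = 5 + 35 + 35^2 = 1265
N_3 = 5 + 1265 + 1265^2 = 1601495
Terms of depth exactly 3: N_3 − N_2 = 1601495 − 1265 = 1600230.

1600230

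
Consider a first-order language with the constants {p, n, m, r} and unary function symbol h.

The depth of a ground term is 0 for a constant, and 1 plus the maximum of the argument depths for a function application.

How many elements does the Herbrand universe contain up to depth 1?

Write N_k for the number of ground terms of depth ≤ k. A term of depth ≤ k is either a constant or a function symbol applied to arguments of depth ≤ k−1, so N_k = 4 + N_{k-1}.
N_0 = 4
N_1 = 4 + 4 = 8
Explicitly: p, n, m, r, h(p), h(n), h(m), h(r).

8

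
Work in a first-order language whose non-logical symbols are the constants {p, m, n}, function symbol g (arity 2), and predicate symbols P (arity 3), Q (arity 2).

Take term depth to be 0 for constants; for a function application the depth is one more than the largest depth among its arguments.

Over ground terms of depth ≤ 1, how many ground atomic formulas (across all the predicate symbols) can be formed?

First count ground terms of depth ≤ 1.
Let N_k count ground terms of depth at most k. Each non-constant term of depth ≤ k is some function symbol applied to depth-≤(k−1) arguments, giving N_k = 3 + N_{k-1}^2.
N_0 = 3
N_1 = 3 + 3^2 = 12
Explicitly: p, m, n, g(p, p), g(p, m), g(p, n), g(m, p), g(m, m), g(m, n), g(n, p), g(n, m), g(n, n).
So |H| = 12.
Each predicate of arity r yields |H|^r ground atoms (one per choice of an r-tuple from H):
  P: 12^3 = 1728;  Q: 12^2 = 144
Total ground atoms: 1728 + 144 = 1872.

1872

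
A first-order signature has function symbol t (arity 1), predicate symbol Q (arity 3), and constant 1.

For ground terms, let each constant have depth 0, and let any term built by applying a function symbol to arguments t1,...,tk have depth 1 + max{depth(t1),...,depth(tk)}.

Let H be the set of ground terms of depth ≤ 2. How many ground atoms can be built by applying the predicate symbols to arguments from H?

First count ground terms of depth ≤ 2.
If N_k denotes the number of depth-≤k ground terms, the 1 constant gives N_0 = 1, and each function symbol of arity r contributes N_{k-1}^r new terms at level k: N_k = 1 + N_{k-1}.
N_0 = 1
N_1 = 1 + 1 = 2
N_2 = 1 + 2 = 3
Explicitly: 1, t(1), t(t(1)).
So |H| = 3.
For each predicate symbol, the number of ground atoms is |H| raised to its arity; summing:
  Q: 3^3 = 27
Total ground atoms: 27.

27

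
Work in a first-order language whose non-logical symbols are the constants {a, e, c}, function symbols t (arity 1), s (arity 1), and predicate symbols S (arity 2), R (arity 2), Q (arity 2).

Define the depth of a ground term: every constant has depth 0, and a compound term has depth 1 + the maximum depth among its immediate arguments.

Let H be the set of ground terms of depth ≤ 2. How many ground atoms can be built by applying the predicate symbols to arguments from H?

First count ground terms of depth ≤ 2.
Let N_k count ground terms of depth at most k. Each non-constant term of depth ≤ k is some function symbol applied to depth-≤(k−1) arguments, giving N_k = 3 + N_{k-1} + N_{k-1}.
N_0 = 3
N_1 = 3 + 3 + 3 = 9
N_2 = 3 + 9 + 9 = 21
So |H| = 21.
Each predicate of arity r yields |H|^r ground atoms (one per choice of an r-tuple from H):
  S: 21^2 = 441;  R: 21^2 = 441;  Q: 21^2 = 441
Total ground atoms: 441 + 441 + 441 = 1323.

1323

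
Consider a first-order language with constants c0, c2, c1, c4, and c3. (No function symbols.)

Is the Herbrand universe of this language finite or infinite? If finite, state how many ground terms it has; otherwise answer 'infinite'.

5

There are no function symbols, so every ground term is one of the 5 constants.
The Herbrand universe is {c0, c2, c1, c4, c3}, which is finite with 5 elements.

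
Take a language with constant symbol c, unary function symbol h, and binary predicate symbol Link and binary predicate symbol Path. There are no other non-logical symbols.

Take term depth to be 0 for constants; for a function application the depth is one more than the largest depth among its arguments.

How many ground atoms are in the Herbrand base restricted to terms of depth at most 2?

First count ground terms of depth ≤ 2.
Write N_k for the number of ground terms of depth ≤ k. A term of depth ≤ k is either a constant or a function symbol applied to arguments of depth ≤ k−1, so N_k = 1 + N_{k-1}.
N_0 = 1
N_1 = 1 + 1 = 2
N_2 = 1 + 2 = 3
So |H| = 3.
Ground atoms are formed by filling each argument slot of a predicate with a term from H, so an r-ary predicate gives |H|^r atoms:
  Link: 3^2 = 9;  Path: 3^2 = 9
Total ground atoms: 9 + 9 = 18.

18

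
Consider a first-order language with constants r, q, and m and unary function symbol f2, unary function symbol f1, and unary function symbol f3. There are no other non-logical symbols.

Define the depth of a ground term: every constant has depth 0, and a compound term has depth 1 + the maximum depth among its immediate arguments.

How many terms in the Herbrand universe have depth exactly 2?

27

Let N_k count ground terms of depth at most k. Each non-constant term of depth ≤ k is some function symbol applied to depth-≤(k−1) arguments, giving N_k = 3 + N_{k-1} + N_{k-1} + N_{k-1}.
N_0 = 3
N_1 = 3 + 3 + 3 + 3 = 12
N_2 = 3 + 12 + 12 + 12 = 39
Terms of depth exactly 2: N_2 − N_1 = 39 − 12 = 27.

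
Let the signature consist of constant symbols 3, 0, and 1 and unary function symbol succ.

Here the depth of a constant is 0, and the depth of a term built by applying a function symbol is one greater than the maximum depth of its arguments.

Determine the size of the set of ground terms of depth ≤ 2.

9

Let N_k = |{terms of depth ≤ k}|. Then N_0 = 3 and N_k = 3 + N_{k-1} for k ≥ 1 (one summand per function symbol, arity giving the exponent).
N_0 = 3
N_1 = 3 + 3 = 6
N_2 = 3 + 6 = 9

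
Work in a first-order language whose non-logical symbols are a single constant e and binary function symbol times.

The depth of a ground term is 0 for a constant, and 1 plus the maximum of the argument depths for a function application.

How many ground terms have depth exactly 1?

1

Write N_k for the number of ground terms of depth ≤ k. A term of depth ≤ k is either a constant or a function symbol applied to arguments of depth ≤ k−1, so N_k = 1 + N_{k-1}^2.
N_0 = 1
N_1 = 1 + 1^2 = 2
Terms of depth exactly 1: N_1 − N_0 = 2 − 1 = 1.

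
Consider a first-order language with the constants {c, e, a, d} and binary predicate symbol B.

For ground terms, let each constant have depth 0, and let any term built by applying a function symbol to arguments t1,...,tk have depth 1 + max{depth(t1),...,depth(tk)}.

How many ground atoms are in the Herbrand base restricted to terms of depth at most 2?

16

First count ground terms of depth ≤ 2.
With no function symbols every ground term is a constant, so there are exactly 4 ground terms at every depth bound.
N_0 = 4
N_1 = 4
N_2 = 4
Explicitly: c, e, a, d.
So |H| = 4.
Ground atoms are formed by filling each argument slot of a predicate with a term from H, so an r-ary predicate gives |H|^r atoms:
  B: 4^2 = 16
Total ground atoms: 16.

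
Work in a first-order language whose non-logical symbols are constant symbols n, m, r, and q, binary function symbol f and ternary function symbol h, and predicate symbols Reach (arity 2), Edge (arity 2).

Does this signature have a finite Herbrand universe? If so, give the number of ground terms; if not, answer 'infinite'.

infinite

The signature has at least one function symbol (f, arity 2) and at least one constant (n).
Iterating f gives infinitely many distinct ground terms: n, f(n, n), f(f(n, n), f(n, n)), ...
So the Herbrand universe is infinite.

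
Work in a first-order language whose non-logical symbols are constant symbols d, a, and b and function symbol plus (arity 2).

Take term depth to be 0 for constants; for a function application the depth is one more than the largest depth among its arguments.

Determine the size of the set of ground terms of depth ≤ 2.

147

Let N_k = |{terms of depth ≤ k}|. Then N_0 = 3 and N_k = 3 + N_{k-1}^2 for k ≥ 1 (one summand per function symbol, arity giving the exponent).
N_0 = 3
N_1 = 3 + 3^2 = 12
N_2 = 3 + 12^2 = 147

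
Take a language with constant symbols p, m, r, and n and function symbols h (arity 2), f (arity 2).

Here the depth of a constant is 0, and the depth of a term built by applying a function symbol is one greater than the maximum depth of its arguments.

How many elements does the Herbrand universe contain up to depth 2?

2596

Let N_k count ground terms of depth at most k. Each non-constant term of depth ≤ k is some function symbol applied to depth-≤(k−1) arguments, giving N_k = 4 + N_{k-1}^2 + N_{k-1}^2.
N_0 = 4
N_1 = 4 + 4^2 + 4^2 = 36
N_2 = 4 + 36^2 + 36^2 = 2596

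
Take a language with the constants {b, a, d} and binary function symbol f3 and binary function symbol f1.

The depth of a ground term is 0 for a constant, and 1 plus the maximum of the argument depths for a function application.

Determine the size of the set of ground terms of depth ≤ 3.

Write N_k for the number of ground terms of depth ≤ k. A term of depth ≤ k is either a constant or a function symbol applied to arguments of depth ≤ k−1, so N_k = 3 + N_{k-1}^2 + N_{k-1}^2.
N_0 = 3
N_1 = 3 + 3^2 + 3^2 = 21
N_2 = 3 + 21^2 + 21^2 = 885
N_3 = 3 + 885^2 + 885^2 = 1566453

1566453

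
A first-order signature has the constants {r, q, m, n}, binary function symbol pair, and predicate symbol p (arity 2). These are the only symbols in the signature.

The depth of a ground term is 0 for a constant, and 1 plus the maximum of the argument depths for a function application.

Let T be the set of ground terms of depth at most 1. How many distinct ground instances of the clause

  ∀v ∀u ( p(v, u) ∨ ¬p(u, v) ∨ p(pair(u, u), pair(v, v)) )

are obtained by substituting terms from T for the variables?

Ground terms of depth ≤ 1:
  Let N_k count ground terms of depth at most k. Each non-constant term of depth ≤ k is some function symbol applied to depth-≤(k−1) arguments, giving N_k = 4 + N_{k-1}^2.
  N_0 = 4
  N_1 = 4 + 4^2 = 20
So there are 20 ground terms available for substitution.
There are 2 variables to instantiate (v, u), each occurring in at least one literal, so different choices give different ground instances.
Number of ground instances = 20^2 = 400.

400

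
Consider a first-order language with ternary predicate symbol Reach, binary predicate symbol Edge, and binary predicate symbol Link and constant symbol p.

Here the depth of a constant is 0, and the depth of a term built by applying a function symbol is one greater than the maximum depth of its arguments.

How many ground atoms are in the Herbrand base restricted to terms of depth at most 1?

First count ground terms of depth ≤ 1.
With no function symbols every ground term is a constant, so there is exactly 1 ground term at every depth bound.
N_0 = 1
N_1 = 1
So |H| = 1.
For each predicate symbol, the number of ground atoms is |H| raised to its arity; summing:
  Reach: 1^3 = 1;  Edge: 1^2 = 1;  Link: 1^2 = 1
Total ground atoms: 1 + 1 + 1 = 3.

3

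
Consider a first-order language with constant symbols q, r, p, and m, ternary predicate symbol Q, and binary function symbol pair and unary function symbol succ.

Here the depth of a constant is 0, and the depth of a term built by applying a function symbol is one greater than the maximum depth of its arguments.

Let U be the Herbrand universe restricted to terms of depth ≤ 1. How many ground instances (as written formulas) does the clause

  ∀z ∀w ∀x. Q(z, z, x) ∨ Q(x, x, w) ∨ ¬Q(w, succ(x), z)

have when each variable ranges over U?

Ground terms of depth ≤ 1:
  Let N_k count ground terms of depth at most k. Each non-constant term of depth ≤ k is some function symbol applied to depth-≤(k−1) arguments, giving N_k = 4 + N_{k-1}^2 + N_{k-1}.
  N_0 = 4
  N_1 = 4 + 4^2 + 4 = 24
So there are 24 ground terms available for substitution.
There are 3 variables to instantiate (z, w, x), each occurring in at least one literal, so different choices give different ground instances.
Number of ground instances = 24^3 = 13824.

13824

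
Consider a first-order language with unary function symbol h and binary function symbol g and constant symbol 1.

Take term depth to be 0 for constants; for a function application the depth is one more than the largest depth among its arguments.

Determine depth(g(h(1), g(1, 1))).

depth(h(1)) = 1 + depth(1) = 1 + 0 = 1
depth(g(1, 1)) = 1 + max(0, 0) = 1
depth(g(h(1), g(1, 1))) = 1 + max(1, 1) = 2

2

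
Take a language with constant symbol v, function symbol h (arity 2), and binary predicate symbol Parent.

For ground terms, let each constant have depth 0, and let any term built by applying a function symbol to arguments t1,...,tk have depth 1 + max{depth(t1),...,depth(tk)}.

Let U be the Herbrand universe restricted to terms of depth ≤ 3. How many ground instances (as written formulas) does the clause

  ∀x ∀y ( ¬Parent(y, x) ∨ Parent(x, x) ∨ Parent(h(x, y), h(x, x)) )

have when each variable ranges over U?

676

Ground terms of depth ≤ 3:
  Let N_k count ground terms of depth at most k. Each non-constant term of depth ≤ k is some function symbol applied to depth-≤(k−1) arguments, giving N_k = 1 + N_{k-1}^2.
  N_0 = 1
  N_1 = 1 + 1^2 = 2
  N_2 = 1 + 2^2 = 5
  N_3 = 1 + 5^2 = 26
So there are 26 ground terms available for substitution.
Each of x, y ranges independently over the available ground terms, and distinct assignments produce distinct instances.
Number of ground instances = 26^2 = 676.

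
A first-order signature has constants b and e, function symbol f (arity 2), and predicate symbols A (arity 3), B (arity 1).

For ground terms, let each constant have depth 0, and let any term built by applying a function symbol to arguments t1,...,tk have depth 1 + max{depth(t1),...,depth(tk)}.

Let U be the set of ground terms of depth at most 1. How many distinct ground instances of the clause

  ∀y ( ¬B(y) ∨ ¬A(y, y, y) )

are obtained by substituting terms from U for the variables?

Ground terms of depth ≤ 1:
  Write N_k for the number of ground terms of depth ≤ k. A term of depth ≤ k is either a constant or a function symbol applied to arguments of depth ≤ k−1, so N_k = 2 + N_{k-1}^2.
  N_0 = 2
  N_1 = 2 + 2^2 = 6
So there are 6 ground terms available for substitution.
The variable y ranges independently over the available ground terms, and distinct assignments produce distinct instances.
Number of ground instances = 6.

6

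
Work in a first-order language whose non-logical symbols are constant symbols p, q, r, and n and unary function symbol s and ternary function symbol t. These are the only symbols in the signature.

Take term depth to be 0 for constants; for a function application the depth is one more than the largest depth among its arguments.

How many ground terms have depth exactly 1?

68

Let N_k = |{terms of depth ≤ k}|. Then N_0 = 4 and N_k = 4 + N_{k-1} + N_{k-1}^3 for k ≥ 1 (one summand per function symbol, arity giving the exponent).
N_0 = 4
N_1 = 4 + 4 + 4^3 = 72
Terms of depth exactly 1: N_1 − N_0 = 72 − 4 = 68.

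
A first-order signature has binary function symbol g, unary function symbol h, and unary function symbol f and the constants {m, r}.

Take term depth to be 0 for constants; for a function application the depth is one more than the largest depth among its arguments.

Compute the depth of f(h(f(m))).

depth(f(m)) = 1 + depth(m) = 1 + 0 = 1
depth(h(f(m))) = 1 + depth(f(m)) = 1 + 1 = 2
depth(f(h(f(m)))) = 1 + depth(h(f(m))) = 1 + 2 = 3

3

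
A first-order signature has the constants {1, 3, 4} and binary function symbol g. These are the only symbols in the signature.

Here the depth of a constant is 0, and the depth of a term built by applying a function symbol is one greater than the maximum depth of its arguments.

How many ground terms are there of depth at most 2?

Write N_k for the number of ground terms of depth ≤ k. A term of depth ≤ k is either a constant or a function symbol applied to arguments of depth ≤ k−1, so N_k = 3 + N_{k-1}^2.
N_0 = 3
N_1 = 3 + 3^2 = 12
N_2 = 3 + 12^2 = 147

147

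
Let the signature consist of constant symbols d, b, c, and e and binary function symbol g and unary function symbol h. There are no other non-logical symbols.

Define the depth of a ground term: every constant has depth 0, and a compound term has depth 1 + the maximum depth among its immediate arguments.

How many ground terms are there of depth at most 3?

Write N_k for the number of ground terms of depth ≤ k. A term of depth ≤ k is either a constant or a function symbol applied to arguments of depth ≤ k−1, so N_k = 4 + N_{k-1}^2 + N_{k-1}.
N_0 = 4
N_1 = 4 + 4^2 + 4 = 24
N_2 = 4 + 24^2 + 24 = 604
N_3 = 4 + 604^2 + 604 = 365424

365424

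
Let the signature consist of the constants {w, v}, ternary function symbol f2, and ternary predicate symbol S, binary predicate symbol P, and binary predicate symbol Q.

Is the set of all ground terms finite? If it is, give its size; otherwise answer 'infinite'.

infinite

The signature has at least one function symbol (f2, arity 3) and at least one constant (w).
Iterating f2 gives infinitely many distinct ground terms: w, f2(w, w, w), f2(f2(w, w, w), f2(w, w, w), f2(w, w, w)), ...
So the Herbrand universe is infinite.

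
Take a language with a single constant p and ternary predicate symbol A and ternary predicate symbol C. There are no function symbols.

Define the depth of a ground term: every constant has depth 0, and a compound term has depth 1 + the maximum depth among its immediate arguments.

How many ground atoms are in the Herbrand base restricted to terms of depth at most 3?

2

First count ground terms of depth ≤ 3.
With no function symbols every ground term is a constant, so there is exactly 1 ground term at every depth bound.
N_0 = 1
N_1 = 1
N_2 = 1
N_3 = 1
Explicitly: p.
So |H| = 1.
Ground atoms are formed by filling each argument slot of a predicate with a term from H, so an r-ary predicate gives |H|^r atoms:
  A: 1^3 = 1;  C: 1^3 = 1
Total ground atoms: 1 + 1 = 2.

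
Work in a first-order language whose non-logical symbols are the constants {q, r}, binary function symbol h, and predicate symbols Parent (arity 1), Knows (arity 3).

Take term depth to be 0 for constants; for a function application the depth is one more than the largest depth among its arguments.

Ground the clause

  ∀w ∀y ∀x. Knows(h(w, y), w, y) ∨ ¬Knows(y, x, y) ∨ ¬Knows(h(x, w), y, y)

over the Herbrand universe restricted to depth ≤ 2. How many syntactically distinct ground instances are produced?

54872

Ground terms of depth ≤ 2:
  Let N_k count ground terms of depth at most k. Each non-constant term of depth ≤ k is some function symbol applied to depth-≤(k−1) arguments, giving N_k = 2 + N_{k-1}^2.
  N_0 = 2
  N_1 = 2 + 2^2 = 6
  N_2 = 2 + 6^2 = 38
So there are 38 ground terms available for substitution.
Each of w, y, x ranges independently over the available ground terms, and distinct assignments produce distinct instances.
Number of ground instances = 38^3 = 54872.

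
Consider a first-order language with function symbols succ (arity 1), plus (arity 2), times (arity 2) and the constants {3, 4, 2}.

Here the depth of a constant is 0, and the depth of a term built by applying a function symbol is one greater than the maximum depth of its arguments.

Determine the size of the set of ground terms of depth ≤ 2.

Let N_k = |{terms of depth ≤ k}|. Then N_0 = 3 and N_k = 3 + N_{k-1} + N_{k-1}^2 + N_{k-1}^2 for k ≥ 1 (one summand per function symbol, arity giving the exponent).
N_0 = 3
N_1 = 3 + 3 + 3^2 + 3^2 = 24
N_2 = 3 + 24 + 24^2 + 24^2 = 1179

1179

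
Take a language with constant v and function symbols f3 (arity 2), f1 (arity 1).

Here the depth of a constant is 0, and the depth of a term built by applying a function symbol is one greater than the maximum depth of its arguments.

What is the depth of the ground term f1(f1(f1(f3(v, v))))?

depth(f3(v, v)) = 1 + max(0, 0) = 1
depth(f1(f3(v, v))) = 1 + depth(f3(v, v)) = 1 + 1 = 2
depth(f1(f1(f3(v, v)))) = 1 + depth(f1(f3(v, v))) = 1 + 2 = 3
depth(f1(f1(f1(f3(v, v))))) = 1 + depth(f1(f1(f3(v, v)))) = 1 + 3 = 4

4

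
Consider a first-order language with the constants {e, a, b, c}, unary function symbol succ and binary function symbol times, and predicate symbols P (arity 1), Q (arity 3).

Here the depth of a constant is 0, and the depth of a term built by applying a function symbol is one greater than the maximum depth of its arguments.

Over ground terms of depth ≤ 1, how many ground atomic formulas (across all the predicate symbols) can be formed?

First count ground terms of depth ≤ 1.
Let N_k count ground terms of depth at most k. Each non-constant term of depth ≤ k is some function symbol applied to depth-≤(k−1) arguments, giving N_k = 4 + N_{k-1} + N_{k-1}^2.
N_0 = 4
N_1 = 4 + 4 + 4^2 = 24
So |H| = 24.
Ground atoms are formed by filling each argument slot of a predicate with a term from H, so an r-ary predicate gives |H|^r atoms:
  P: 24;  Q: 24^3 = 13824
Total ground atoms: 24 + 13824 = 13848.

13848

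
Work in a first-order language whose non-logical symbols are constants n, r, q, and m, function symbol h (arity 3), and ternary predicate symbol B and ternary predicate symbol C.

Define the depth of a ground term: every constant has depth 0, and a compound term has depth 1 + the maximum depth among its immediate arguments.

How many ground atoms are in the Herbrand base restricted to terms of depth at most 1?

First count ground terms of depth ≤ 1.
If N_k denotes the number of depth-≤k ground terms, the 4 constants give N_0 = 4, and each function symbol of arity r contributes N_{k-1}^r new terms at level k: N_k = 4 + N_{k-1}^3.
N_0 = 4
N_1 = 4 + 4^3 = 68
So |H| = 68.
Each predicate of arity r yields |H|^r ground atoms (one per choice of an r-tuple from H):
  B: 68^3 = 314432;  C: 68^3 = 314432
Total ground atoms: 314432 + 314432 = 628864.

628864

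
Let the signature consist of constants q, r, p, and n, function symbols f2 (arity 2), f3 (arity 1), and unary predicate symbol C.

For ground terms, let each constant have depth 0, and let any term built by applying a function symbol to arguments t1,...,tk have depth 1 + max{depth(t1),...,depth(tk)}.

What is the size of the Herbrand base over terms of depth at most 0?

4

First count ground terms of depth ≤ 0.
Count level by level. With function symbols f2/2, f3/1, the terms of depth ≤ k are the 4 constants together with each function applied to depth-≤(k−1) tuples, so N_k = 4 + N_{k-1}^2 + N_{k-1}.
N_0 = 4
Explicitly: q, r, p, n.
So |H| = 4.
For each predicate symbol, the number of ground atoms is |H| raised to its arity; summing:
  C: 4
Total ground atoms: 4.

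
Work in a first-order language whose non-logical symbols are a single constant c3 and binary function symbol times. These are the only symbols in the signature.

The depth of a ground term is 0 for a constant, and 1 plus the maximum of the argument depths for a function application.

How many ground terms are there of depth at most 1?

Let N_k count ground terms of depth at most k. Each non-constant term of depth ≤ k is some function symbol applied to depth-≤(k−1) arguments, giving N_k = 1 + N_{k-1}^2.
N_0 = 1
N_1 = 1 + 1^2 = 2
Explicitly: c3, times(c3, c3).

2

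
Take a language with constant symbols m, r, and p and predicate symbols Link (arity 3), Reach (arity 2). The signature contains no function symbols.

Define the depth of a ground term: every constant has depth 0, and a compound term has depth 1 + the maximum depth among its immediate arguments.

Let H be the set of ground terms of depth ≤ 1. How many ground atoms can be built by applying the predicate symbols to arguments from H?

36

First count ground terms of depth ≤ 1.
With no function symbols every ground term is a constant, so there are exactly 3 ground terms at every depth bound.
N_0 = 3
N_1 = 3
Explicitly: m, r, p.
So |H| = 3.
Ground atoms are formed by filling each argument slot of a predicate with a term from H, so an r-ary predicate gives |H|^r atoms:
  Link: 3^3 = 27;  Reach: 3^2 = 9
Total ground atoms: 27 + 9 = 36.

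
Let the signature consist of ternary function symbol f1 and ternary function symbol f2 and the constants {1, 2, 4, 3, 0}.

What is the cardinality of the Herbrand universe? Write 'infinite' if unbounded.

infinite

The signature has at least one function symbol (f1, arity 3) and at least one constant (1).
Iterating f1 gives infinitely many distinct ground terms: 1, f1(1, 1, 1), f1(f1(1, 1, 1), f1(1, 1, 1), f1(1, 1, 1)), ...
So the Herbrand universe is infinite.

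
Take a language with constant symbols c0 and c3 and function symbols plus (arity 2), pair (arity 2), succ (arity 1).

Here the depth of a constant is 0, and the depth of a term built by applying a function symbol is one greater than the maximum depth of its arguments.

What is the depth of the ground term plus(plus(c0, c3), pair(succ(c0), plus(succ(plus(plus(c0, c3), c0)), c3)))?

depth(plus(c0, c3)) = 1 + max(0, 0) = 1
depth(succ(c0)) = 1 + depth(c0) = 1 + 0 = 1
depth(plus(plus(c0, c3), c0)) = 1 + max(1, 0) = 2
depth(succ(plus(plus(c0, c3), c0))) = 1 + depth(plus(plus(c0, c3), c0)) = 1 + 2 = 3
depth(plus(succ(plus(plus(c0, c3), c0)), c3)) = 1 + max(3, 0) = 4
depth(pair(succ(c0), plus(succ(plus(plus(c0, c3), c0)), c3))) = 1 + max(1, 4) = 5
depth(plus(plus(c0, c3), pair(succ(c0), plus(succ(plus(plus(c0, c3), c0)), c3)))) = 1 + max(1, 5) = 6

6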